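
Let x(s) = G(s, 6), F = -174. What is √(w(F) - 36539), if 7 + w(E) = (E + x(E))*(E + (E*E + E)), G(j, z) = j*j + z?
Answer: √901035678 ≈ 30017.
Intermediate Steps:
G(j, z) = z + j² (G(j, z) = j² + z = z + j²)
x(s) = 6 + s²
w(E) = -7 + (E² + 2*E)*(6 + E + E²) (w(E) = -7 + (E + (6 + E²))*(E + (E*E + E)) = -7 + (6 + E + E²)*(E + (E² + E)) = -7 + (6 + E + E²)*(E + (E + E²)) = -7 + (6 + E + E²)*(E² + 2*E) = -7 + (E² + 2*E)*(6 + E + E²))
√(w(F) - 36539) = √((-7 + (-174)⁴ + 3*(-174)³ + 8*(-174)² + 12*(-174)) - 36539) = √((-7 + 916636176 + 3*(-5268024) + 8*30276 - 2088) - 36539) = √((-7 + 916636176 - 15804072 + 242208 - 2088) - 36539) = √(901072217 - 36539) = √901035678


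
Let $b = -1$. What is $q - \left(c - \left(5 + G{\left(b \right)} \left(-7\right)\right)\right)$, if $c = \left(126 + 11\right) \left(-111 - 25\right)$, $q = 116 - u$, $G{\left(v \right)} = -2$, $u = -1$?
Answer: $18768$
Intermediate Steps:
$q = 117$ ($q = 116 - -1 = 116 + 1 = 117$)
$c = -18632$ ($c = 137 \left(-136\right) = -18632$)
$q - \left(c - \left(5 + G{\left(b \right)} \left(-7\right)\right)\right) = 117 - \left(-18632 - \left(5 - -14\right)\right) = 117 - \left(-18632 - \left(5 + 14\right)\right) = 117 - \left(-18632 - 19\right) = 117 - -18651 = 117 + 18651 = 18768$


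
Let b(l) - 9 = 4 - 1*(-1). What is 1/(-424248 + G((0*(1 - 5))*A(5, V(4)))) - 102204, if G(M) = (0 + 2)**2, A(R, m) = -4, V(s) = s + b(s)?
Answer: -43359433777/424244 ≈ -1.0220e+5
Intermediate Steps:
b(l) = 14 (b(l) = 9 + (4 - 1*(-1)) = 9 + (4 + 1) = 9 + 5 = 14)
V(s) = 14 + s (V(s) = s + 14 = 14 + s)
G(M) = 4 (G(M) = 2**2 = 4)
1/(-424248 + G((0*(1 - 5))*A(5, V(4)))) - 102204 = 1/(-424248 + 4) - 102204 = 1/(-424244) - 102204 = -1/424244 - 102204 = -43359433777/424244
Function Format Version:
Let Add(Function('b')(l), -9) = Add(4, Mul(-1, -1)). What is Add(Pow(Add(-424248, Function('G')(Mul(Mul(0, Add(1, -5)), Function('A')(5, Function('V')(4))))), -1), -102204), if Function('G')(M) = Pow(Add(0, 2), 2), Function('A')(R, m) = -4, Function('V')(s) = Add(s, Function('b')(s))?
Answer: Rational(-43359433777, 424244) ≈ -1.0220e+5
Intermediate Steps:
Function('b')(l) = 14 (Function('b')(l) = Add(9, Add(4, Mul(-1, -1))) = Add(9, Add(4, 1)) = Add(9, 5) = 14)
Function('V')(s) = Add(14, s) (Function('V')(s) = Add(s, 14) = Add(14, s))
Function('G')(M) = 4 (Function('G')(M) = Pow(2, 2) = 4)
Add(Pow(Add(-424248, Function('G')(Mul(Mul(0, Add(1, -5)), Function('A')(5, Function('V')(4))))), -1), -102204) = Add(Pow(Add(-424248, 4), -1), -102204) = Add(Pow(-424244, -1), -102204) = Add(Rational(-1, 424244), -102204) = Rational(-43359433777, 424244)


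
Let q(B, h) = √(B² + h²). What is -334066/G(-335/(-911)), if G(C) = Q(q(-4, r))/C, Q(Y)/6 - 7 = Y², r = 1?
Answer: -55956055/65592 ≈ -853.09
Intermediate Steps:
Q(Y) = 42 + 6*Y²
G(C) = 144/C (G(C) = (42 + 6*(√((-4)² + 1²))²)/C = (42 + 6*(√(16 + 1))²)/C = (42 + 6*(√17)²)/C = (42 + 6*17)/C = (42 + 102)/C = 144/C)
-334066/G(-335/(-911)) = -334066/(144/((-335/(-911)))) = -334066/(144/((-335*(-1/911)))) = -334066/(144/(335/911)) = -334066/(144*(911/335)) = -334066/131184/335 = -334066*335/131184 = -55956055/65592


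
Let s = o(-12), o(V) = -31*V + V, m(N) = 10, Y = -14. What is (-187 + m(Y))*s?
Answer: -63720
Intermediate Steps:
o(V) = -30*V
s = 360 (s = -30*(-12) = 360)
(-187 + m(Y))*s = (-187 + 10)*360 = -177*360 = -63720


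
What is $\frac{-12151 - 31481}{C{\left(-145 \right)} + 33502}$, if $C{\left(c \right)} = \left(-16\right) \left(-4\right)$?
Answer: $- \frac{21816}{16783} \approx -1.2999$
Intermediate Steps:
$C{\left(c \right)} = 64$
$\frac{-12151 - 31481}{C{\left(-145 \right)} + 33502} = \frac{-12151 - 31481}{64 + 33502} = - \frac{43632}{33566} = \left(-43632\right) \frac{1}{33566} = - \frac{21816}{16783}$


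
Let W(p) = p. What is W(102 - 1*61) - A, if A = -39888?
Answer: 39929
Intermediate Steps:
W(102 - 1*61) - A = (102 - 1*61) - 1*(-39888) = (102 - 61) + 39888 = 41 + 39888 = 39929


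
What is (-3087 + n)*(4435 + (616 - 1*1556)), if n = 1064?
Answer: -7070385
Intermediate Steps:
(-3087 + n)*(4435 + (616 - 1*1556)) = (-3087 + 1064)*(4435 + (616 - 1*1556)) = -2023*(4435 + (616 - 1556)) = -2023*(4435 - 940) = -2023*3495 = -7070385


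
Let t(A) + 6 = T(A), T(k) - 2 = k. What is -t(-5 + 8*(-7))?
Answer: 65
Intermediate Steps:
T(k) = 2 + k
t(A) = -4 + A (t(A) = -6 + (2 + A) = -4 + A)
-t(-5 + 8*(-7)) = -(-4 + (-5 + 8*(-7))) = -(-4 + (-5 - 56)) = -(-4 - 61) = -1*(-65) = 65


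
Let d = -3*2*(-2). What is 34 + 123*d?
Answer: 1510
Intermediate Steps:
d = 12 (d = -6*(-2) = 12)
34 + 123*d = 34 + 123*12 = 34 + 1476 = 1510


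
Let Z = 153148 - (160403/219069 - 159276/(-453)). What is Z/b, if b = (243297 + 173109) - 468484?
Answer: -388799371447/132516152514 ≈ -2.9340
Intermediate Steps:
b = -52078 (b = 416406 - 468484 = -52078)
Z = 5054391828811/33079419 (Z = 153148 - (160403*(1/219069) - 159276*(-1/453)) = 153148 - (160403/219069 + 53092/151) = 153148 - 1*11655032201/33079419 = 153148 - 11655032201/33079419 = 5054391828811/33079419 ≈ 1.5280e+5)
Z/b = (5054391828811/33079419)/(-52078) = (5054391828811/33079419)*(-1/52078) = -388799371447/132516152514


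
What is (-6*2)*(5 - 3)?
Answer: -24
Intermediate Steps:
(-6*2)*(5 - 3) = -12*2 = -24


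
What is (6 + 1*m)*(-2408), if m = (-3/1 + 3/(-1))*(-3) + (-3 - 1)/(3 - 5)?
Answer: -62608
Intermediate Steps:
m = 20 (m = (-3*1 + 3*(-1))*(-3) - 4/(-2) = (-3 - 3)*(-3) - 4*(-½) = -6*(-3) + 2 = 18 + 2 = 20)
(6 + 1*m)*(-2408) = (6 + 1*20)*(-2408) = (6 + 20)*(-2408) = 26*(-2408) = -62608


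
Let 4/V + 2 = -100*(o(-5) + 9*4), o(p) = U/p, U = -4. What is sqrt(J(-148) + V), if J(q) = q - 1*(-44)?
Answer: 3*I*sqrt(39165434)/1841 ≈ 10.198*I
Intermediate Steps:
J(q) = 44 + q (J(q) = q + 44 = 44 + q)
o(p) = -4/p
V = -2/1841 (V = 4/(-2 - 100*(-4/(-5) + 9*4)) = 4/(-2 - 100*(-4*(-1/5) + 36)) = 4/(-2 - 100*(4/5 + 36)) = 4/(-2 - 100*184/5) = 4/(-2 - 3680) = 4/(-3682) = 4*(-1/3682) = -2/1841 ≈ -0.0010864)
sqrt(J(-148) + V) = sqrt((44 - 148) - 2/1841) = sqrt(-104 - 2/1841) = sqrt(-191466/1841) = 3*I*sqrt(39165434)/1841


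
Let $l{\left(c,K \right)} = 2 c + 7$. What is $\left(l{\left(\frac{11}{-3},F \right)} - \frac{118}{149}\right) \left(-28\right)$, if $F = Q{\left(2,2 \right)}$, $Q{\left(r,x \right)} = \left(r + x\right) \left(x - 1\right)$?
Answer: $\frac{14084}{447} \approx 31.508$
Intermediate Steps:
$Q{\left(r,x \right)} = \left(-1 + x\right) \left(r + x\right)$ ($Q{\left(r,x \right)} = \left(r + x\right) \left(-1 + x\right) = \left(-1 + x\right) \left(r + x\right)$)
$F = 4$ ($F = 2^{2} - 2 - 2 + 2 \cdot 2 = 4 - 2 - 2 + 4 = 4$)
$l{\left(c,K \right)} = 7 + 2 c$
$\left(l{\left(\frac{11}{-3},F \right)} - \frac{118}{149}\right) \left(-28\right) = \left(\left(7 + 2 \frac{11}{-3}\right) - \frac{118}{149}\right) \left(-28\right) = \left(\left(7 + 2 \cdot 11 \left(- \frac{1}{3}\right)\right) - \frac{118}{149}\right) \left(-28\right) = \left(\left(7 + 2 \left(- \frac{11}{3}\right)\right) - \frac{118}{149}\right) \left(-28\right) = \left(\left(7 - \frac{22}{3}\right) - \frac{118}{149}\right) \left(-28\right) = \left(- \frac{1}{3} - \frac{118}{149}\right) \left(-28\right) = \left(- \frac{503}{447}\right) \left(-28\right) = \frac{14084}{447}$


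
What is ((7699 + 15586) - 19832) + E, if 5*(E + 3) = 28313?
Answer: 45563/5 ≈ 9112.6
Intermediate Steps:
E = 28298/5 (E = -3 + (⅕)*28313 = -3 + 28313/5 = 28298/5 ≈ 5659.6)
((7699 + 15586) - 19832) + E = ((7699 + 15586) - 19832) + 28298/5 = (23285 - 19832) + 28298/5 = 3453 + 28298/5 = 45563/5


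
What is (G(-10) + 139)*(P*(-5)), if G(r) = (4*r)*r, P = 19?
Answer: -51205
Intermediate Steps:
G(r) = 4*r²
(G(-10) + 139)*(P*(-5)) = (4*(-10)² + 139)*(19*(-5)) = (4*100 + 139)*(-95) = (400 + 139)*(-95) = 539*(-95) = -51205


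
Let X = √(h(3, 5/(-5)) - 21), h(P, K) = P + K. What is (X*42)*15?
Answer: 630*I*√19 ≈ 2746.1*I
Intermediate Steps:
h(P, K) = K + P
X = I*√19 (X = √((5/(-5) + 3) - 21) = √((5*(-⅕) + 3) - 21) = √((-1 + 3) - 21) = √(2 - 21) = √(-19) = I*√19 ≈ 4.3589*I)
(X*42)*15 = ((I*√19)*42)*15 = (42*I*√19)*15 = 630*I*√19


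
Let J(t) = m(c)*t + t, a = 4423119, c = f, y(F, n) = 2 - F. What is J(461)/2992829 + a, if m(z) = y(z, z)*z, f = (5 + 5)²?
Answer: 13237634296312/2992829 ≈ 4.4231e+6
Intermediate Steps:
f = 100 (f = 10² = 100)
c = 100
m(z) = z*(2 - z) (m(z) = (2 - z)*z = z*(2 - z))
J(t) = -9799*t (J(t) = (100*(2 - 1*100))*t + t = (100*(2 - 100))*t + t = (100*(-98))*t + t = -9800*t + t = -9799*t)
J(461)/2992829 + a = -9799*461/2992829 + 4423119 = -4517339*1/2992829 + 4423119 = -4517339/2992829 + 4423119 = 13237634296312/2992829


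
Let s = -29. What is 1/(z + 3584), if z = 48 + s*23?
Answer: 1/2965 ≈ 0.00033727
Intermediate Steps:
z = -619 (z = 48 - 29*23 = 48 - 667 = -619)
1/(z + 3584) = 1/(-619 + 3584) = 1/2965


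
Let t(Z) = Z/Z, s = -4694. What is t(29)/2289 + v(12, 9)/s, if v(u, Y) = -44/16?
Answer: 43955/42978264 ≈ 0.0010227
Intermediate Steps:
v(u, Y) = -11/4 (v(u, Y) = -44*1/16 = -11/4)
t(Z) = 1
t(29)/2289 + v(12, 9)/s = 1/2289 - 11/4/(-4694) = 1*(1/2289) - 11/4*(-1/4694) = 1/2289 + 11/18776 = 43955/42978264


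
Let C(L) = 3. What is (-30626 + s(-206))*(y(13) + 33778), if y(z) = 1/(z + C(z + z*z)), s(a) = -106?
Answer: -4152269667/4 ≈ -1.0381e+9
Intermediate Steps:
y(z) = 1/(3 + z) (y(z) = 1/(z + 3) = 1/(3 + z))
(-30626 + s(-206))*(y(13) + 33778) = (-30626 - 106)*(1/(3 + 13) + 33778) = -30732*(1/16 + 33778) = -30732*540449/16 = -4152269667/4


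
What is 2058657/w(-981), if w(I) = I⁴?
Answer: 686219/308712898107 ≈ 2.2228e-6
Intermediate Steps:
2058657/w(-981) = 2058657/((-981)⁴) = 2058657/926138694321 = 2058657*(1/926138694321) = 686219/308712898107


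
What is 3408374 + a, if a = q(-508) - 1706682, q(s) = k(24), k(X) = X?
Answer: 1701716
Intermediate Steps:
q(s) = 24
a = -1706658 (a = 24 - 1706682 = -1706658)
3408374 + a = 3408374 - 1706658 = 1701716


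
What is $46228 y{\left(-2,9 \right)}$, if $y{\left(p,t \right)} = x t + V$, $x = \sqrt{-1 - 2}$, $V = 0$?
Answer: $416052 i \sqrt{3} \approx 7.2062 \cdot 10^{5} i$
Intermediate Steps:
$x = i \sqrt{3}$ ($x = \sqrt{-3} = i \sqrt{3} \approx 1.732 i$)
$y{\left(p,t \right)} = i t \sqrt{3}$ ($y{\left(p,t \right)} = i \sqrt{3} t + 0 = i t \sqrt{3} + 0 = i t \sqrt{3}$)
$46228 y{\left(-2,9 \right)} = 46228 i 9 \sqrt{3} = 46228 \cdot 9 i \sqrt{3} = 416052 i \sqrt{3}$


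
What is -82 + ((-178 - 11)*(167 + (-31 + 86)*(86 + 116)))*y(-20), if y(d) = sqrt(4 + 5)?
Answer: -6394141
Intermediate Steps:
y(d) = 3 (y(d) = sqrt(9) = 3)
-82 + ((-178 - 11)*(167 + (-31 + 86)*(86 + 116)))*y(-20) = -82 + ((-178 - 11)*(167 + (-31 + 86)*(86 + 116)))*3 = -82 - 189*(167 + 55*202)*3 = -82 - 189*(167 + 11110)*3 = -82 - 189*11277*3 = -82 - 2131353*3 = -82 - 6394059 = -6394141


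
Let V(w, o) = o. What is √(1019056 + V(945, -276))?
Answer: 2*√254695 ≈ 1009.3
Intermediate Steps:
√(1019056 + V(945, -276)) = √(1019056 - 276) = √1018780 = 2*√254695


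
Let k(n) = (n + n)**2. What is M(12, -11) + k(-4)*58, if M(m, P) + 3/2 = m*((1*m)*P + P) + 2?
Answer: 3993/2 ≈ 1996.5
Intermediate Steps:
k(n) = 4*n**2 (k(n) = (2*n)**2 = 4*n**2)
M(m, P) = 1/2 + m*(P + P*m) (M(m, P) = -3/2 + (m*((1*m)*P + P) + 2) = -3/2 + (m*(m*P + P) + 2) = -3/2 + (m*(P*m + P) + 2) = -3/2 + (m*(P + P*m) + 2) = -3/2 + (2 + m*(P + P*m)) = 1/2 + m*(P + P*m))
M(12, -11) + k(-4)*58 = (1/2 - 11*12 - 11*12**2) + (4*(-4)**2)*58 = (1/2 - 132 - 11*144) + (4*16)*58 = (1/2 - 132 - 1584) + 64*58 = -3431/2 + 3712 = 3993/2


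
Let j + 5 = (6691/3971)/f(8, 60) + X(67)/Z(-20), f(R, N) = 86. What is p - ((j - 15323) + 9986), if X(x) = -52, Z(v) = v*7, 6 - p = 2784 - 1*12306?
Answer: 177732123937/11952710 ≈ 14870.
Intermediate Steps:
p = 9528 (p = 6 - (2784 - 1*12306) = 6 - (2784 - 12306) = 6 - 1*(-9522) = 6 + 9522 = 9528)
Z(v) = 7*v
j = -55089787/11952710 (j = -5 + ((6691/3971)/86 - 52/(7*(-20))) = -5 + ((6691*(1/3971))*(1/86) - 52/(-140)) = -5 + ((6691/3971)*(1/86) - 52*(-1/140)) = -5 + (6691/341506 + 13/35) = -5 + 4673763/11952710 = -55089787/11952710 ≈ -4.6090)
p - ((j - 15323) + 9986) = 9528 - ((-55089787/11952710 - 15323) + 9986) = 9528 - (-183206465117/11952710 + 9986) = 9528 - 1*(-63846703057/11952710) = 9528 + 63846703057/11952710 = 177732123937/11952710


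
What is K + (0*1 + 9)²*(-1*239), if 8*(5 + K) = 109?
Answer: -154803/8 ≈ -19350.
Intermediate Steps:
K = 69/8 (K = -5 + (⅛)*109 = -5 + 109/8 = 69/8 ≈ 8.6250)
K + (0*1 + 9)²*(-1*239) = 69/8 + (0*1 + 9)²*(-1*239) = 69/8 + (0 + 9)²*(-239) = 69/8 + 9²*(-239) = 69/8 + 81*(-239) = 69/8 - 19359 = -154803/8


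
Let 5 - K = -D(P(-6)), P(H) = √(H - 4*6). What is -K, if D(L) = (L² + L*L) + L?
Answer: 55 - I*√30 ≈ 55.0 - 5.4772*I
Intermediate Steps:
P(H) = √(-24 + H) (P(H) = √(H - 24) = √(-24 + H))
D(L) = L + 2*L² (D(L) = (L² + L²) + L = 2*L² + L = L + 2*L²)
K = 5 + I*√30*(1 + 2*I*√30) (K = 5 - (-1)*√(-24 - 6)*(1 + 2*√(-24 - 6)) = 5 - (-1)*√(-30)*(1 + 2*√(-30)) = 5 - (-1)*(I*√30)*(1 + 2*(I*√30)) = 5 - (-1)*(I*√30)*(1 + 2*I*√30) = 5 - (-1)*I*√30*(1 + 2*I*√30) = 5 + I*√30*(1 + 2*I*√30) ≈ -55.0 + 5.4772*I)
-K = -(-55 + I*√30) = 55 - I*√30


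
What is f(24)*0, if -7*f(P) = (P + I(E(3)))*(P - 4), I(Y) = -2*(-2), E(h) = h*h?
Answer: 0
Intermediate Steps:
E(h) = h²
I(Y) = 4
f(P) = -(-4 + P)*(4 + P)/7 (f(P) = -(P + 4)*(P - 4)/7 = -(4 + P)*(-4 + P)/7 = -(-4 + P)*(4 + P)/7)
f(24)*0 = (16/7 - ⅐*24²)*0 = (16/7 - ⅐*576)*0 = (16/7 - 576/7)*0 = -80*0 = 0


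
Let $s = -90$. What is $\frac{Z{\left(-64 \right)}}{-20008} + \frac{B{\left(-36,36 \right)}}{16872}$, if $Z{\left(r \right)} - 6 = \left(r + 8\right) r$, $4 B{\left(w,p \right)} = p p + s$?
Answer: $- \frac{4544839}{28131248} \approx -0.16156$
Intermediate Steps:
$B{\left(w,p \right)} = - \frac{45}{2} + \frac{p^{2}}{4}$ ($B{\left(w,p \right)} = \frac{p p - 90}{4} = \frac{p^{2} - 90}{4} = \frac{-90 + p^{2}}{4} = - \frac{45}{2} + \frac{p^{2}}{4}$)
$Z{\left(r \right)} = 6 + r \left(8 + r\right)$ ($Z{\left(r \right)} = 6 + \left(r + 8\right) r = 6 + \left(8 + r\right) r = 6 + r \left(8 + r\right)$)
$\frac{Z{\left(-64 \right)}}{-20008} + \frac{B{\left(-36,36 \right)}}{16872} = \frac{6 + \left(-64\right)^{2} + 8 \left(-64\right)}{-20008} + \frac{- \frac{45}{2} + \frac{36^{2}}{4}}{16872} = \left(6 + 4096 - 512\right) \left(- \frac{1}{20008}\right) + \left(- \frac{45}{2} + \frac{1}{4} \cdot 1296\right) \frac{1}{16872} = 3590 \left(- \frac{1}{20008}\right) + \left(- \frac{45}{2} + 324\right) \frac{1}{16872} = - \frac{1795}{10004} + \frac{603}{2} \cdot \frac{1}{16872} = - \frac{1795}{10004} + \frac{201}{11248} = - \frac{4544839}{28131248}$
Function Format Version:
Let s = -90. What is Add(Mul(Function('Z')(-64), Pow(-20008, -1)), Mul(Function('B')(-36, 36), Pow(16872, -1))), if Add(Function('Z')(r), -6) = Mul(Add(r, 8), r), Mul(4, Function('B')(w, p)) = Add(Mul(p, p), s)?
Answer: Rational(-4544839, 28131248) ≈ -0.16156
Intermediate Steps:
Function('B')(w, p) = Add(Rational(-45, 2), Mul(Rational(1, 4), Pow(p, 2))) (Function('B')(w, p) = Mul(Rational(1, 4), Add(Mul(p, p), -90)) = Mul(Rational(1, 4), Add(Pow(p, 2), -90)) = Mul(Rational(1, 4), Add(-90, Pow(p, 2))) = Add(Rational(-45, 2), Mul(Rational(1, 4), Pow(p, 2))))
Function('Z')(r) = Add(6, Mul(r, Add(8, r))) (Function('Z')(r) = Add(6, Mul(Add(r, 8), r)) = Add(6, Mul(Add(8, r), r)) = Add(6, Mul(r, Add(8, r))))
Add(Mul(Function('Z')(-64), Pow(-20008, -1)), Mul(Function('B')(-36, 36), Pow(16872, -1))) = Add(Mul(Add(6, Pow(-64, 2), Mul(8, -64)), Pow(-20008, -1)), Mul(Add(Rational(-45, 2), Mul(Rational(1, 4), Pow(36, 2))), Pow(16872, -1))) = Add(Mul(Add(6, 4096, -512), Rational(-1, 20008)), Mul(Add(Rational(-45, 2), Mul(Rational(1, 4), 1296)), Rational(1, 16872))) = Add(Mul(3590, Rational(-1, 20008)), Mul(Add(Rational(-45, 2), 324), Rational(1, 16872))) = Add(Rational(-1795, 10004), Mul(Rational(603, 2), Rational(1, 16872))) = Add(Rational(-1795, 10004), Rational(201, 11248)) = Rational(-4544839, 28131248)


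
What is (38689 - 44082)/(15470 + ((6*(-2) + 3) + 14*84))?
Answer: -5393/16637 ≈ -0.32416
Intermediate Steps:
(38689 - 44082)/(15470 + ((6*(-2) + 3) + 14*84)) = -5393/(15470 + ((-12 + 3) + 1176)) = -5393/(15470 + (-9 + 1176)) = -5393/(15470 + 1167) = -5393/16637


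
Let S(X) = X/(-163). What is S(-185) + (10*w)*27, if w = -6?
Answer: -263875/163 ≈ -1618.9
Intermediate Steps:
S(X) = -X/163 (S(X) = X*(-1/163) = -X/163)
S(-185) + (10*w)*27 = -1/163*(-185) + (10*(-6))*27 = 185/163 - 60*27 = 185/163 - 1620 = -263875/163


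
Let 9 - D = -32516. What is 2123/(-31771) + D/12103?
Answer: 1007657106/384524413 ≈ 2.6205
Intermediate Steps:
D = 32525 (D = 9 - 1*(-32516) = 9 + 32516 = 32525)
2123/(-31771) + D/12103 = 2123/(-31771) + 32525/12103 = 2123*(-1/31771) + 32525*(1/12103) = -2123/31771 + 32525/12103 = 1007657106/384524413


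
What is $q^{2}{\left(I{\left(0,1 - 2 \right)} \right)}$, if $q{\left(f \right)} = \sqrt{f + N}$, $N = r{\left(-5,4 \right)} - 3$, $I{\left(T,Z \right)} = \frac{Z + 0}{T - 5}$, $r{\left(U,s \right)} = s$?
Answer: $\frac{6}{5} \approx 1.2$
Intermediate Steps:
$I{\left(T,Z \right)} = \frac{Z}{-5 + T}$
$N = 1$ ($N = 4 - 3 = 1$)
$q{\left(f \right)} = \sqrt{1 + f}$ ($q{\left(f \right)} = \sqrt{f + 1} = \sqrt{1 + f}$)
$q^{2}{\left(I{\left(0,1 - 2 \right)} \right)} = \left(\sqrt{1 + \frac{1 - 2}{-5 + 0}}\right)^{2} = \left(\sqrt{1 + \frac{1 - 2}{-5}}\right)^{2} = \left(\sqrt{1 - - \frac{1}{5}}\right)^{2} = \left(\sqrt{1 + \frac{1}{5}}\right)^{2} = \left(\sqrt{\frac{6}{5}}\right)^{2} = \left(\frac{\sqrt{30}}{5}\right)^{2} = \frac{6}{5}$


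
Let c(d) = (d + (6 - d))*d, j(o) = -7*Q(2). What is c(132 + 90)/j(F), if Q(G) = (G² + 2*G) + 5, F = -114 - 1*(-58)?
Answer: -1332/91 ≈ -14.637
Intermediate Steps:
F = -56 (F = -114 + 58 = -56)
Q(G) = 5 + G² + 2*G
j(o) = -91 (j(o) = -7*(5 + 2² + 2*2) = -7*(5 + 4 + 4) = -7*13 = -91)
c(d) = 6*d
c(132 + 90)/j(F) = (6*(132 + 90))/(-91) = (6*222)*(-1/91) = 1332*(-1/91) = -1332/91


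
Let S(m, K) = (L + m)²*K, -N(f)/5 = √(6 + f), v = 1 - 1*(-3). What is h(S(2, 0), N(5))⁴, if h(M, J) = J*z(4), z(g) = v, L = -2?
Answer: 19360000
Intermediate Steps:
v = 4 (v = 1 + 3 = 4)
z(g) = 4
N(f) = -5*√(6 + f)
S(m, K) = K*(-2 + m)² (S(m, K) = (-2 + m)²*K = K*(-2 + m)²)
h(M, J) = 4*J (h(M, J) = J*4 = 4*J)
h(S(2, 0), N(5))⁴ = (4*(-5*√(6 + 5)))⁴ = (4*(-5*√11))⁴ = (-20*√11)⁴ = 19360000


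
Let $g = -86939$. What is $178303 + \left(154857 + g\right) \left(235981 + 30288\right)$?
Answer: $18084636245$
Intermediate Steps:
$178303 + \left(154857 + g\right) \left(235981 + 30288\right) = 178303 + \left(154857 - 86939\right) \left(235981 + 30288\right) = 178303 + 67918 \cdot 266269 = 178303 + 18084457942 = 18084636245$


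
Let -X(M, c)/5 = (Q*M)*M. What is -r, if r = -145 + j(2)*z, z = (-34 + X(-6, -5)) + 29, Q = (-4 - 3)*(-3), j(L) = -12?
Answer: -45275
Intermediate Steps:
Q = 21 (Q = -7*(-3) = 21)
X(M, c) = -105*M² (X(M, c) = -5*21*M*M = -105*M²)
z = -3785 (z = (-34 - 105*(-6)²) + 29 = (-34 - 105*36) + 29 = (-34 - 3780) + 29 = -3814 + 29 = -3785)
r = 45275 (r = -145 - 12*(-3785) = -145 + 45420 = 45275)
-r = -1*45275 = -45275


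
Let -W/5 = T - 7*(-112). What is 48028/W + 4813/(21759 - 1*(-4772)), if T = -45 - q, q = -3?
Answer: -628187319/49215005 ≈ -12.764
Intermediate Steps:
T = -42 (T = -45 - 1*(-3) = -45 + 3 = -42)
W = -3710 (W = -5*(-42 - 7*(-112)) = -5*(-42 + 784) = -5*742 = -3710)
48028/W + 4813/(21759 - 1*(-4772)) = 48028/(-3710) + 4813/(21759 - 1*(-4772)) = 48028*(-1/3710) + 4813/(21759 + 4772) = -24014/1855 + 4813/26531 = -628187319/49215005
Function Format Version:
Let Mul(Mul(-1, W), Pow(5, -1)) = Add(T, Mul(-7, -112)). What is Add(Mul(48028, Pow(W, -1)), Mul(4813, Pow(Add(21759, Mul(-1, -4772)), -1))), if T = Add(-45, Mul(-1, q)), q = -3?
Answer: Rational(-628187319, 49215005) ≈ -12.764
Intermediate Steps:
T = -42 (T = Add(-45, Mul(-1, -3)) = Add(-45, 3) = -42)
W = -3710 (W = Mul(-5, Add(-42, Mul(-7, -112))) = Mul(-5, Add(-42, 784)) = Mul(-5, 742) = -3710)
Add(Mul(48028, Pow(W, -1)), Mul(4813, Pow(Add(21759, Mul(-1, -4772)), -1))) = Add(Mul(48028, Pow(-3710, -1)), Mul(4813, Pow(Add(21759, Mul(-1, -4772)), -1))) = Add(Mul(48028, Rational(-1, 3710)), Mul(4813, Pow(Add(21759, 4772), -1))) = Add(Rational(-24014, 1855), Mul(4813, Pow(26531, -1))) = Add(Rational(-24014, 1855), Mul(4813, Rational(1, 26531))) = Add(Rational(-24014, 1855), Rational(4813, 26531)) = Rational(-628187319, 49215005)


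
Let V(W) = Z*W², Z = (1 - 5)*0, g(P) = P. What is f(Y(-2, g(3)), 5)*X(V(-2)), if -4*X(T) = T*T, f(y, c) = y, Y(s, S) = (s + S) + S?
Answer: 0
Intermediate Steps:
Z = 0 (Z = -4*0 = 0)
Y(s, S) = s + 2*S (Y(s, S) = (S + s) + S = s + 2*S)
V(W) = 0 (V(W) = 0*W² = 0)
X(T) = -T²/4 (X(T) = -T*T/4 = -T²/4)
f(Y(-2, g(3)), 5)*X(V(-2)) = (-2 + 2*3)*(-¼*0²) = (-2 + 6)*(-¼*0) = 4*0 = 0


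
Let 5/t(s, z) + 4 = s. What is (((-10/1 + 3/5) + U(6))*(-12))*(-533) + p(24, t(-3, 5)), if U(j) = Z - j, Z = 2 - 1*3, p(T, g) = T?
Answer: -524352/5 ≈ -1.0487e+5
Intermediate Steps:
t(s, z) = 5/(-4 + s)
Z = -1 (Z = 2 - 3 = -1)
U(j) = -1 - j
(((-10/1 + 3/5) + U(6))*(-12))*(-533) + p(24, t(-3, 5)) = (((-10/1 + 3/5) + (-1 - 1*6))*(-12))*(-533) + 24 = (((-10*1 + 3*(⅕)) + (-1 - 6))*(-12))*(-533) + 24 = (((-10 + ⅗) - 7)*(-12))*(-533) + 24 = ((-47/5 - 7)*(-12))*(-533) + 24 = -82/5*(-12)*(-533) + 24 = (984/5)*(-533) + 24 = -524472/5 + 24 = -524352/5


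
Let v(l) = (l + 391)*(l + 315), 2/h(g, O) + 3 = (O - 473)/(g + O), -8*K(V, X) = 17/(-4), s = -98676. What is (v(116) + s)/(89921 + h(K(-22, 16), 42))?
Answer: 2142157875/1607335153 ≈ 1.3327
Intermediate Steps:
K(V, X) = 17/32 (K(V, X) = -17/(8*(-4)) = -17*(-1)/(8*4) = -1/8*(-17/4) = 17/32)
h(g, O) = 2/(-3 + (-473 + O)/(O + g)) (h(g, O) = 2/(-3 + (O - 473)/(g + O)) = 2/(-3 + (-473 + O)/(O + g)))
v(l) = (315 + l)*(391 + l) (v(l) = (391 + l)*(315 + l) = (315 + l)*(391 + l))
(v(116) + s)/(89921 + h(K(-22, 16), 42)) = ((123165 + 116**2 + 706*116) - 98676)/(89921 + 2*(-1*42 - 1*17/32)/(473 + 2*42 + 3*(17/32))) = ((123165 + 13456 + 81896) - 98676)/(89921 + 2*(-42 - 17/32)/(473 + 84 + 51/32)) = (218517 - 98676)/(89921 + 2*(-1361/32)/(17875/32)) = 119841/(89921 + 2*(32/17875)*(-1361/32)) = 119841/(89921 - 2722/17875) = 119841/(1607335153/17875) = 119841*(17875/1607335153) = 2142157875/1607335153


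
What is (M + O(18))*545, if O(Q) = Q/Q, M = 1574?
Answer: 858375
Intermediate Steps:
O(Q) = 1
(M + O(18))*545 = (1574 + 1)*545 = 1575*545 = 858375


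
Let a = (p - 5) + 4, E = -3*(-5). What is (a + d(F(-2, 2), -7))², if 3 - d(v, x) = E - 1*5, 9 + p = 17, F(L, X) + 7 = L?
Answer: 0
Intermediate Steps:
E = 15
F(L, X) = -7 + L
p = 8 (p = -9 + 17 = 8)
d(v, x) = -7 (d(v, x) = 3 - (15 - 1*5) = 3 - (15 - 5) = 3 - 1*10 = 3 - 10 = -7)
a = 7 (a = (8 - 5) + 4 = 3 + 4 = 7)
(a + d(F(-2, 2), -7))² = (7 - 7)² = 0² = 0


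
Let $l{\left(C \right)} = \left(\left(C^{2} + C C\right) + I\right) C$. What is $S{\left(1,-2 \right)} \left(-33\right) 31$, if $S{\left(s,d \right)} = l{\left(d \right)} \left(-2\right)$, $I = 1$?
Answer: $-36828$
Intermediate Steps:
$l{\left(C \right)} = C \left(1 + 2 C^{2}\right)$ ($l{\left(C \right)} = \left(\left(C^{2} + C C\right) + 1\right) C = \left(\left(C^{2} + C^{2}\right) + 1\right) C = \left(2 C^{2} + 1\right) C = \left(1 + 2 C^{2}\right) C = C \left(1 + 2 C^{2}\right)$)
$S{\left(s,d \right)} = - 4 d^{3} - 2 d$ ($S{\left(s,d \right)} = \left(d + 2 d^{3}\right) \left(-2\right) = - 4 d^{3} - 2 d$)
$S{\left(1,-2 \right)} \left(-33\right) 31 = \left(- 4 \left(-2\right)^{3} - -4\right) \left(-33\right) 31 = \left(\left(-4\right) \left(-8\right) + 4\right) \left(-33\right) 31 = \left(32 + 4\right) \left(-33\right) 31 = 36 \left(-33\right) 31 = \left(-1188\right) 31 = -36828$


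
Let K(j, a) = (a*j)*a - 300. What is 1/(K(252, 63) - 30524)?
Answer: 1/969364 ≈ 1.0316e-6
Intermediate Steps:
K(j, a) = -300 + j*a² (K(j, a) = j*a² - 300 = -300 + j*a²)
1/(K(252, 63) - 30524) = 1/((-300 + 252*63²) - 30524) = 1/((-300 + 252*3969) - 30524) = 1/((-300 + 1000188) - 30524) = 1/(999888 - 30524) = 1/969364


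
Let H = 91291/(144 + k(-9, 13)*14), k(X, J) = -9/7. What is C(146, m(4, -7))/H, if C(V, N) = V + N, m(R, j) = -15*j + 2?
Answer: 31878/91291 ≈ 0.34919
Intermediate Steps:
k(X, J) = -9/7 (k(X, J) = -9*⅐ = -9/7)
m(R, j) = 2 - 15*j
C(V, N) = N + V
H = 91291/126 (H = 91291/(144 - 9/7*14) = 91291/(144 - 18) = 91291/126 ≈ 724.53)
C(146, m(4, -7))/H = ((2 - 15*(-7)) + 146)/(91291/126) = ((2 + 105) + 146)*(126/91291) = (107 + 146)*(126/91291) = 253*(126/91291) = 31878/91291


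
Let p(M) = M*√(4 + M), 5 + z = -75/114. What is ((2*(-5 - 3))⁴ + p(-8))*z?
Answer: -7045120/19 + 1720*I/19 ≈ -3.708e+5 + 90.526*I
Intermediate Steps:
z = -215/38 (z = -5 - 75/114 = -5 - 75*1/114 = -5 - 25/38 = -215/38 ≈ -5.6579)
((2*(-5 - 3))⁴ + p(-8))*z = ((2*(-5 - 3))⁴ - 8*√(4 - 8))*(-215/38) = ((2*(-8))⁴ - 16*I)*(-215/38) = ((-16)⁴ - 16*I)*(-215/38) = (65536 - 16*I)*(-215/38) = -7045120/19 + 1720*I/19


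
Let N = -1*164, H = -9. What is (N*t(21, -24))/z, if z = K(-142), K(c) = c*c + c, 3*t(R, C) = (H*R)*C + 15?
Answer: -124394/10011 ≈ -12.426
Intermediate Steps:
t(R, C) = 5 - 3*C*R (t(R, C) = ((-9*R)*C + 15)/3 = (-9*C*R + 15)/3 = (15 - 9*C*R)/3 = 5 - 3*C*R)
K(c) = c + c**2 (K(c) = c**2 + c = c + c**2)
N = -164
z = 20022 (z = -142*(1 - 142) = -142*(-141) = 20022)
(N*t(21, -24))/z = -164*(5 - 3*(-24)*21)/20022 = -164*(5 + 1512)*(1/20022) = -164*1517*(1/20022) = -248788*1/20022 = -124394/10011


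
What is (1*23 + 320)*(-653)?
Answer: -223979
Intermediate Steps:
(1*23 + 320)*(-653) = (23 + 320)*(-653) = 343*(-653) = -223979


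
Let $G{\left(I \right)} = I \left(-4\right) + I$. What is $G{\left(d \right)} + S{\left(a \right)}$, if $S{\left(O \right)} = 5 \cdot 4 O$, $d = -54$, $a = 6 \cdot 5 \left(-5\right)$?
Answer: $-2838$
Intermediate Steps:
$a = -150$ ($a = 30 \left(-5\right) = -150$)
$S{\left(O \right)} = 20 O$
$G{\left(I \right)} = - 3 I$ ($G{\left(I \right)} = - 4 I + I = - 3 I$)
$G{\left(d \right)} + S{\left(a \right)} = \left(-3\right) \left(-54\right) + 20 \left(-150\right) = 162 - 3000 = -2838$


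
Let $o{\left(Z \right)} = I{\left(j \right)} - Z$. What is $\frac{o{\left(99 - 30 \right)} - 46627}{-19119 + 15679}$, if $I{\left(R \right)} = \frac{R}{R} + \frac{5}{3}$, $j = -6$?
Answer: $\frac{1751}{129} \approx 13.574$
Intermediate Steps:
$I{\left(R \right)} = \frac{8}{3}$ ($I{\left(R \right)} = 1 + 5 \cdot \frac{1}{3} = 1 + \frac{5}{3} = \frac{8}{3}$)
$o{\left(Z \right)} = \frac{8}{3} - Z$
$\frac{o{\left(99 - 30 \right)} - 46627}{-19119 + 15679} = \frac{\left(\frac{8}{3} - \left(99 - 30\right)\right) - 46627}{-19119 + 15679} = \frac{\left(\frac{8}{3} - \left(99 - 30\right)\right) - 46627}{-3440} = \left(\left(\frac{8}{3} - 69\right) - 46627\right) \left(- \frac{1}{3440}\right) = \left(- \frac{199}{3} - 46627\right) \left(- \frac{1}{3440}\right) = \left(- \frac{140080}{3}\right) \left(- \frac{1}{3440}\right) = \frac{1751}{129}$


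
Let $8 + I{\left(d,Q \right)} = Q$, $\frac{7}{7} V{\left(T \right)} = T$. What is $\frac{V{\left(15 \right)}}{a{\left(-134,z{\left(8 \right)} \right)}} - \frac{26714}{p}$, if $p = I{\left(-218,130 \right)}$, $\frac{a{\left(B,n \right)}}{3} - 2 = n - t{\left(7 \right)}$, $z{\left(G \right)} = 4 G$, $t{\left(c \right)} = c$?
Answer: $- \frac{360334}{1647} \approx -218.78$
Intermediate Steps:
$V{\left(T \right)} = T$
$I{\left(d,Q \right)} = -8 + Q$
$a{\left(B,n \right)} = -15 + 3 n$ ($a{\left(B,n \right)} = 6 + 3 \left(n - 7\right) = 6 + 3 \left(-7 + n\right) = 6 + \left(-21 + 3 n\right) = -15 + 3 n$)
$p = 122$ ($p = -8 + 130 = 122$)
$\frac{V{\left(15 \right)}}{a{\left(-134,z{\left(8 \right)} \right)}} - \frac{26714}{p} = \frac{15}{-15 + 3 \cdot 4 \cdot 8} - \frac{26714}{122} = \frac{15}{-15 + 3 \cdot 32} - \frac{13357}{61} = \frac{15}{-15 + 96} - \frac{13357}{61} = \frac{15}{81} - \frac{13357}{61} = 15 \cdot \frac{1}{81} - \frac{13357}{61} = \frac{5}{27} - \frac{13357}{61} = - \frac{360334}{1647}$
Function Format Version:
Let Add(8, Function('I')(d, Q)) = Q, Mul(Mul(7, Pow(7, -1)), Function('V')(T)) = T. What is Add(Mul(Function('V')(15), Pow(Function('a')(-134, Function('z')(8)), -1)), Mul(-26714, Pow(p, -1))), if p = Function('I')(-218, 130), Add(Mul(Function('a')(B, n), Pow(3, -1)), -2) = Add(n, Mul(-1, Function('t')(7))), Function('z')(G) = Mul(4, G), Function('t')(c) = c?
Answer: Rational(-360334, 1647) ≈ -218.78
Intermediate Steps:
Function('V')(T) = T
Function('I')(d, Q) = Add(-8, Q)
Function('a')(B, n) = Add(-15, Mul(3, n)) (Function('a')(B, n) = Add(6, Mul(3, Add(n, Mul(-1, 7)))) = Add(6, Mul(3, Add(n, -7))) = Add(6, Mul(3, Add(-7, n))) = Add(6, Add(-21, Mul(3, n))) = Add(-15, Mul(3, n)))
p = 122 (p = Add(-8, 130) = 122)
Add(Mul(Function('V')(15), Pow(Function('a')(-134, Function('z')(8)), -1)), Mul(-26714, Pow(p, -1))) = Add(Mul(15, Pow(Add(-15, Mul(3, Mul(4, 8))), -1)), Mul(-26714, Pow(122, -1))) = Add(Mul(15, Pow(Add(-15, Mul(3, 32)), -1)), Mul(-26714, Rational(1, 122))) = Add(Mul(15, Pow(Add(-15, 96), -1)), Rational(-13357, 61)) = Add(Mul(15, Pow(81, -1)), Rational(-13357, 61)) = Add(Mul(15, Rational(1, 81)), Rational(-13357, 61)) = Add(Rational(5, 27), Rational(-13357, 61)) = Rational(-360334, 1647)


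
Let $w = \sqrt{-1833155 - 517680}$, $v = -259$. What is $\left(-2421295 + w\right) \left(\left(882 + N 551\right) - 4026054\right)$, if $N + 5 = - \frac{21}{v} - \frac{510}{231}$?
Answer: $\frac{27793809306218940}{2849} - \frac{11478902532 i \sqrt{2350835}}{2849} \approx 9.7556 \cdot 10^{12} - 6.1776 \cdot 10^{9} i$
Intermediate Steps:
$N = - \frac{20304}{2849}$ ($N = -5 - \left(- \frac{3}{37} + \frac{170}{77}\right) = -5 - \frac{6059}{2849} = - \frac{20304}{2849} \approx -7.1267$)
$w = i \sqrt{2350835}$ ($w = \sqrt{-2350835} = i \sqrt{2350835} \approx 1533.2 i$)
$\left(-2421295 + w\right) \left(\left(882 + N 551\right) - 4026054\right) = \left(-2421295 + i \sqrt{2350835}\right) \left(\left(882 - \frac{11187504}{2849}\right) - 4026054\right) = \left(-2421295 + i \sqrt{2350835}\right) \left(- \frac{8674686}{2849} - 4026054\right) = \left(-2421295 + i \sqrt{2350835}\right) \left(- \frac{11478902532}{2849}\right) = \frac{27793809306218940}{2849} - \frac{11478902532 i \sqrt{2350835}}{2849}$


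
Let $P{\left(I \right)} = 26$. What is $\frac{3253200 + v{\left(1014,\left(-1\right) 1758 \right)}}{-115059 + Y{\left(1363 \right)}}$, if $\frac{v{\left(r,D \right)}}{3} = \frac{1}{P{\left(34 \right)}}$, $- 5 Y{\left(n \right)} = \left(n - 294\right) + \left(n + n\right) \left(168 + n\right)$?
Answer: $- \frac{28194401}{8233108} \approx -3.4245$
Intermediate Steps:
$Y{\left(n \right)} = \frac{294}{5} - \frac{n}{5} - \frac{2 n \left(168 + n\right)}{5}$ ($Y{\left(n \right)} = - \frac{\left(n - 294\right) + \left(n + n\right) \left(168 + n\right)}{5} = - \frac{\left(-294 + n\right) + 2 n \left(168 + n\right)}{5} = - \frac{-294 + n + 2 n \left(168 + n\right)}{5} = \frac{294}{5} - \frac{n}{5} - \frac{2 n \left(168 + n\right)}{5}$)
$v{\left(r,D \right)} = \frac{3}{26}$
$\frac{3253200 + v{\left(1014,\left(-1\right) 1758 \right)}}{-115059 + Y{\left(1363 \right)}} = \frac{3253200 + \frac{3}{26}}{-115059 - \left(\frac{459037}{5} + \frac{3715538}{5}\right)} = \frac{84583203}{26 \left(-115059 - 834915\right)} = \frac{84583203}{26 \left(-949974\right)} = \frac{84583203}{26} \left(- \frac{1}{949974}\right) = - \frac{28194401}{8233108}$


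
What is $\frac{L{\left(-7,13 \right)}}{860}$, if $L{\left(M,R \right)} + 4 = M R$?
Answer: $- \frac{19}{172} \approx -0.11047$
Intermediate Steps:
$L{\left(M,R \right)} = -4 + M R$
$\frac{L{\left(-7,13 \right)}}{860} = \frac{-4 - 91}{860} = \left(-4 - 91\right) \frac{1}{860} = \left(-95\right) \frac{1}{860} = - \frac{19}{172}$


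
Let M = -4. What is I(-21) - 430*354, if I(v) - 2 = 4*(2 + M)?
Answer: -152226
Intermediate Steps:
I(v) = -6 (I(v) = 2 + 4*(2 - 4) = 2 + 4*(-2) = 2 - 8 = -6)
I(-21) - 430*354 = -6 - 430*354 = -6 - 152220 = -152226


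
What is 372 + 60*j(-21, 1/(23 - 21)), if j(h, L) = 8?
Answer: 852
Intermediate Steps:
372 + 60*j(-21, 1/(23 - 21)) = 372 + 60*8 = 372 + 480 = 852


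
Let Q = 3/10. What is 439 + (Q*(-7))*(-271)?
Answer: 10081/10 ≈ 1008.1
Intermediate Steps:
Q = 3/10 (Q = 3*(1/10) = 3/10 ≈ 0.30000)
439 + (Q*(-7))*(-271) = 439 + ((3/10)*(-7))*(-271) = 439 - 21/10*(-271) = 439 + 5691/10 = 10081/10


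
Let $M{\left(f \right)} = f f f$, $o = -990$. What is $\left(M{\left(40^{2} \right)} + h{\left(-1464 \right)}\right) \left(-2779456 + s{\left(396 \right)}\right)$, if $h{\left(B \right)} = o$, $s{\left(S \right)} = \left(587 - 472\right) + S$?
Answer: $-11382555968844450$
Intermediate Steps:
$s{\left(S \right)} = 115 + S$
$h{\left(B \right)} = -990$
$M{\left(f \right)} = f^{3}$ ($M{\left(f \right)} = f^{2} f = f^{3}$)
$\left(M{\left(40^{2} \right)} + h{\left(-1464 \right)}\right) \left(-2779456 + s{\left(396 \right)}\right) = \left(\left(40^{2}\right)^{3} - 990\right) \left(-2779456 + \left(115 + 396\right)\right) = \left(1600^{3} - 990\right) \left(-2779456 + 511\right) = \left(4096000000 - 990\right) \left(-2778945\right) = 4095999010 \left(-2778945\right) = -11382555968844450$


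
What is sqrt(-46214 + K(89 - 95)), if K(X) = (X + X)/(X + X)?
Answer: I*sqrt(46213) ≈ 214.97*I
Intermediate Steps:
K(X) = 1 (K(X) = (2*X)/((2*X)) = (2*X)*(1/(2*X)) = 1)
sqrt(-46214 + K(89 - 95)) = sqrt(-46214 + 1) = sqrt(-46213) = I*sqrt(46213)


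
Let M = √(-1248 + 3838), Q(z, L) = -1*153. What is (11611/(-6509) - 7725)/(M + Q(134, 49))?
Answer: 7694926308/135510871 + 50293636*√2590/135510871 ≈ 75.673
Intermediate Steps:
Q(z, L) = -153
M = √2590 ≈ 50.892
(11611/(-6509) - 7725)/(M + Q(134, 49)) = (11611/(-6509) - 7725)/(√2590 - 153) = (11611*(-1/6509) - 7725)/(-153 + √2590) = (-11611/6509 - 7725)/(-153 + √2590) = -50293636/(6509*(-153 + √2590))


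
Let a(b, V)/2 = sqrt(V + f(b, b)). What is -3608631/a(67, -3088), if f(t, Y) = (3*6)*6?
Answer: 24219*I*sqrt(745)/20 ≈ 33053.0*I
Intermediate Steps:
f(t, Y) = 108 (f(t, Y) = 18*6 = 108)
a(b, V) = 2*sqrt(108 + V) (a(b, V) = 2*sqrt(V + 108) = 2*sqrt(108 + V))
-3608631/a(67, -3088) = -3608631*1/(2*sqrt(108 - 3088)) = -3608631*(-I*sqrt(745)/2980) = -(-24219)*I*sqrt(745)/20 = 24219*I*sqrt(745)/20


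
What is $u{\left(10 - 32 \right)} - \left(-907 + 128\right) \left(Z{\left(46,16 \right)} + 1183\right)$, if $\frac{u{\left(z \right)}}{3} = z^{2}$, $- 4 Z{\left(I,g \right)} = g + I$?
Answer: $\frac{1821869}{2} \approx 9.1093 \cdot 10^{5}$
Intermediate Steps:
$Z{\left(I,g \right)} = - \frac{I}{4} - \frac{g}{4}$ ($Z{\left(I,g \right)} = - \frac{g + I}{4} = - \frac{I + g}{4} = - \frac{I}{4} - \frac{g}{4}$)
$u{\left(z \right)} = 3 z^{2}$
$u{\left(10 - 32 \right)} - \left(-907 + 128\right) \left(Z{\left(46,16 \right)} + 1183\right) = 3 \left(10 - 32\right)^{2} - \left(-907 + 128\right) \left(\left(\left(- \frac{1}{4}\right) 46 - 4\right) + 1183\right) = 3 \left(-22\right)^{2} - - 779 \left(\left(- \frac{23}{2} - 4\right) + 1183\right) = 3 \cdot 484 - - 779 \left(- \frac{31}{2} + 1183\right) = 1452 - \left(-779\right) \frac{2335}{2} = 1452 - - \frac{1818965}{2} = 1452 + \frac{1818965}{2} = \frac{1821869}{2}$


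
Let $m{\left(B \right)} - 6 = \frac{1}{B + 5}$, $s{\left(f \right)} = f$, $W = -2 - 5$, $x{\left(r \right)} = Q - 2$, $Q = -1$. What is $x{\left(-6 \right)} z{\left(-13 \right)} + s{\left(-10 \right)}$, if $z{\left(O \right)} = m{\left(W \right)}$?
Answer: $- \frac{53}{2} \approx -26.5$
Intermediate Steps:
$x{\left(r \right)} = -3$ ($x{\left(r \right)} = -1 - 2 = -3$)
$W = -7$ ($W = -2 - 5 = -7$)
$m{\left(B \right)} = 6 + \frac{1}{5 + B}$ ($m{\left(B \right)} = 6 + \frac{1}{B + 5} = 6 + \frac{1}{5 + B}$)
$z{\left(O \right)} = \frac{11}{2}$ ($z{\left(O \right)} = \frac{31 + 6 \left(-7\right)}{5 - 7} = \frac{31 - 42}{-2} = \left(- \frac{1}{2}\right) \left(-11\right) = \frac{11}{2}$)
$x{\left(-6 \right)} z{\left(-13 \right)} + s{\left(-10 \right)} = \left(-3\right) \frac{11}{2} - 10 = - \frac{33}{2} - 10 = - \frac{53}{2}$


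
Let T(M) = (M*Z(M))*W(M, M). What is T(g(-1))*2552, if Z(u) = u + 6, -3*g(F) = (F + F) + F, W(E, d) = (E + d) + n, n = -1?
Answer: 17864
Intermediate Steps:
W(E, d) = -1 + E + d (W(E, d) = (E + d) - 1 = -1 + E + d)
g(F) = -F (g(F) = -((F + F) + F)/3 = -(2*F + F)/3 = -F)
Z(u) = 6 + u
T(M) = M*(-1 + 2*M)*(6 + M) (T(M) = (M*(6 + M))*(-1 + M + M) = (M*(6 + M))*(-1 + 2*M) = M*(-1 + 2*M)*(6 + M))
T(g(-1))*2552 = ((-1*(-1))*(-1 + 2*(-1*(-1)))*(6 - 1*(-1)))*2552 = (1*(-1 + 2*1)*(6 + 1))*2552 = (1*(-1 + 2)*7)*2552 = (1*1*7)*2552 = 7*2552 = 17864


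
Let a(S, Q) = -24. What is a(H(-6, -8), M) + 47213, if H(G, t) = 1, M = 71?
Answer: 47189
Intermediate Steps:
a(H(-6, -8), M) + 47213 = -24 + 47213 = 47189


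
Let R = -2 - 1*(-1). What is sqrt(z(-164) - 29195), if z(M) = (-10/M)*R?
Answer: I*sqrt(196307590)/82 ≈ 170.87*I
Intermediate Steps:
R = -1 (R = -2 + 1 = -1)
z(M) = 10/M (z(M) = -10/M*(-1) = 10/M)
sqrt(z(-164) - 29195) = sqrt(10/(-164) - 29195) = sqrt(10*(-1/164) - 29195) = sqrt(-5/82 - 29195) = sqrt(-2393995/82) = I*sqrt(196307590)/82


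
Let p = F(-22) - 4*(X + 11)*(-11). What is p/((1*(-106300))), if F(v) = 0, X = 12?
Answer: -253/26575 ≈ -0.0095202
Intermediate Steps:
p = 1012 (p = 0 - 4*(12 + 11)*(-11) = 0 - 4*23*(-11) = 0 - 92*(-11) = 0 + 1012 = 1012)
p/((1*(-106300))) = 1012/((1*(-106300))) = 1012/(-106300) = 1012*(-1/106300) = -253/26575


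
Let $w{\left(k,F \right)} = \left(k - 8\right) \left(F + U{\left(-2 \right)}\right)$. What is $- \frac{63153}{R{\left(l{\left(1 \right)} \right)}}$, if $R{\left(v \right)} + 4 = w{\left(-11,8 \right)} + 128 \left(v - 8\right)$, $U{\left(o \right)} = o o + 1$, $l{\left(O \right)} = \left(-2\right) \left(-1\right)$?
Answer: $\frac{63153}{1019} \approx 61.975$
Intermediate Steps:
$l{\left(O \right)} = 2$
$U{\left(o \right)} = 1 + o^{2}$ ($U{\left(o \right)} = o^{2} + 1 = 1 + o^{2}$)
$w{\left(k,F \right)} = \left(-8 + k\right) \left(5 + F\right)$ ($w{\left(k,F \right)} = \left(k - 8\right) \left(F + \left(1 + \left(-2\right)^{2}\right)\right) = \left(-8 + k\right) \left(F + \left(1 + 4\right)\right) = \left(-8 + k\right) \left(F + 5\right) = \left(-8 + k\right) \left(5 + F\right)$)
$R{\left(v \right)} = -1275 + 128 v$ ($R{\left(v \right)} = -4 + \left(\left(-40 - 64 + 5 \left(-11\right) + 8 \left(-11\right)\right) + 128 \left(v - 8\right)\right) = -4 + \left(\left(-40 - 64 - 55 - 88\right) + 128 \left(-8 + v\right)\right) = -4 + \left(-247 + \left(-1024 + 128 v\right)\right) = -4 + \left(-1271 + 128 v\right) = -1275 + 128 v$)
$- \frac{63153}{R{\left(l{\left(1 \right)} \right)}} = - \frac{63153}{-1275 + 128 \cdot 2} = - \frac{63153}{-1275 + 256} = - \frac{63153}{-1019} = \left(-63153\right) \left(- \frac{1}{1019}\right) = \frac{63153}{1019}$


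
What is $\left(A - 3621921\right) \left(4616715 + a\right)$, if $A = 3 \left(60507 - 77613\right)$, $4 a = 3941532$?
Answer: $-20577844855422$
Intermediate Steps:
$a = 985383$ ($a = \frac{1}{4} \cdot 3941532 = 985383$)
$A = -51318$ ($A = 3 \left(60507 - 77613\right) = 3 \left(-17106\right) = -51318$)
$\left(A - 3621921\right) \left(4616715 + a\right) = \left(-51318 - 3621921\right) \left(4616715 + 985383\right) = \left(-3673239\right) 5602098 = -20577844855422$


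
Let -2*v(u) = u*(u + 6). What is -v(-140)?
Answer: 9380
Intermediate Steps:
v(u) = -u*(6 + u)/2 (v(u) = -u*(u + 6)/2 = -u*(6 + u)/2)
-v(-140) = -(-1)*(-140)*(6 - 140)/2 = -(-1)*(-140)*(-134)/2 = -1*(-9380) = 9380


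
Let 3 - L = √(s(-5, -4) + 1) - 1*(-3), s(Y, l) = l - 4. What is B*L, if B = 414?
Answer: -414*I*√7 ≈ -1095.3*I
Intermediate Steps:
s(Y, l) = -4 + l
L = -I*√7 (L = 3 - (√((-4 - 4) + 1) - 1*(-3)) = 3 - (√(-8 + 1) + 3) = 3 - (√(-7) + 3) = 3 - (I*√7 + 3) = 3 - (3 + I*√7) = 3 + (-3 - I*√7) = -I*√7 ≈ -2.6458*I)
B*L = 414*(-I*√7) = -414*I*√7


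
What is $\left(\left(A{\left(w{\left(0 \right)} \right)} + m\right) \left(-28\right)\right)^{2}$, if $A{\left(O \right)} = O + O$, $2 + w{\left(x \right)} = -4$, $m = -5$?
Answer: $226576$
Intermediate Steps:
$w{\left(x \right)} = -6$ ($w{\left(x \right)} = -2 - 4 = -6$)
$A{\left(O \right)} = 2 O$
$\left(\left(A{\left(w{\left(0 \right)} \right)} + m\right) \left(-28\right)\right)^{2} = \left(\left(2 \left(-6\right) - 5\right) \left(-28\right)\right)^{2} = \left(\left(-12 - 5\right) \left(-28\right)\right)^{2} = \left(\left(-17\right) \left(-28\right)\right)^{2} = 476^{2} = 226576$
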